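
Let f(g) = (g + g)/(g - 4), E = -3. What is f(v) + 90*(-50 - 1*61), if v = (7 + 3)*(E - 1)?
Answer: -109870/11 ≈ -9988.2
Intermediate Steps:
v = -40 (v = (7 + 3)*(-3 - 1) = 10*(-4) = -40)
f(g) = 2*g/(-4 + g) (f(g) = (2*g)/(-4 + g) = 2*g/(-4 + g))
f(v) + 90*(-50 - 1*61) = 2*(-40)/(-4 - 40) + 90*(-50 - 1*61) = 2*(-40)/(-44) + 90*(-50 - 61) = 2*(-40)*(-1/44) + 90*(-111) = 20/11 - 9990 = -109870/11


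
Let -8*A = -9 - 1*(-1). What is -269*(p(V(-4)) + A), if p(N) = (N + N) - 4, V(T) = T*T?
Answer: -7801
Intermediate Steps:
V(T) = T**2
p(N) = -4 + 2*N (p(N) = 2*N - 4 = -4 + 2*N)
A = 1 (A = -(-9 - 1*(-1))/8 = -(-9 + 1)/8 = -1/8*(-8) = 1)
-269*(p(V(-4)) + A) = -269*((-4 + 2*(-4)**2) + 1) = -269*((-4 + 2*16) + 1) = -269*((-4 + 32) + 1) = -269*(28 + 1) = -269*29 = -7801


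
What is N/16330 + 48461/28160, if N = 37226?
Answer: 183965229/45985280 ≈ 4.0005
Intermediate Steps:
N/16330 + 48461/28160 = 37226/16330 + 48461/28160 = 37226*(1/16330) + 48461*(1/28160) = 18613/8165 + 48461/28160 = 183965229/45985280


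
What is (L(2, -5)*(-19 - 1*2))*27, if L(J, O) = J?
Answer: -1134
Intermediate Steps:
(L(2, -5)*(-19 - 1*2))*27 = (2*(-19 - 1*2))*27 = (2*(-19 - 2))*27 = (2*(-21))*27 = -42*27 = -1134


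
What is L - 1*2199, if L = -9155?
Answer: -11354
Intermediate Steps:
L - 1*2199 = -9155 - 1*2199 = -9155 - 2199 = -11354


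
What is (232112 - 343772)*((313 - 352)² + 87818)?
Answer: -9975592740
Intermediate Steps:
(232112 - 343772)*((313 - 352)² + 87818) = -111660*((-39)² + 87818) = -111660*(1521 + 87818) = -111660*89339 = -9975592740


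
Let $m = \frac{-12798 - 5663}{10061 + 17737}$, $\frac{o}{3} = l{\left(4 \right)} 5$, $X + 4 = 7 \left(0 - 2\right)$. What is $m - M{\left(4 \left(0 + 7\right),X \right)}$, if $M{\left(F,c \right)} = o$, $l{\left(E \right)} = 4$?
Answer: $- \frac{1686341}{27798} \approx -60.664$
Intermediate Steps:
$X = -18$ ($X = -4 + 7 \left(0 - 2\right) = -4 + 7 \left(-2\right) = -4 - 14 = -18$)
$o = 60$ ($o = 3 \cdot 4 \cdot 5 = 3 \cdot 20 = 60$)
$M{\left(F,c \right)} = 60$
$m = - \frac{18461}{27798} \approx -0.66411$
$m - M{\left(4 \left(0 + 7\right),X \right)} = - \frac{18461}{27798} - 60 = - \frac{1686341}{27798}$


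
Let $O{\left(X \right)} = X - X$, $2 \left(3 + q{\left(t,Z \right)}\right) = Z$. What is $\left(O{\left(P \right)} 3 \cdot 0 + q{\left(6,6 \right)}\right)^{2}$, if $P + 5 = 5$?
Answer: $0$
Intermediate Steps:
$P = 0$ ($P = -5 + 5 = 0$)
$q{\left(t,Z \right)} = -3 + \frac{Z}{2}$
$O{\left(X \right)} = 0$
$\left(O{\left(P \right)} 3 \cdot 0 + q{\left(6,6 \right)}\right)^{2} = \left(0 \cdot 3 \cdot 0 + \left(-3 + \frac{1}{2} \cdot 6\right)\right)^{2} = \left(0 \cdot 0 + \left(-3 + 3\right)\right)^{2} = \left(0 + 0\right)^{2} = 0^{2} = 0$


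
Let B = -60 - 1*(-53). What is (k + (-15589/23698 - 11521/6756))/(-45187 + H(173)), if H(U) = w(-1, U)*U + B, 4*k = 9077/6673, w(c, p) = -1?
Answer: 31784909279/712776888853806 ≈ 4.4593e-5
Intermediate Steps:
B = -7 (B = -60 + 53 = -7)
k = 9077/26692 (k = (9077/6673)/4 = (9077*(1/6673))/4 = (1/4)*(9077/6673) = 9077/26692 ≈ 0.34006)
H(U) = -7 - U (H(U) = -U - 7 = -7 - U)
(k + (-15589/23698 - 11521/6756))/(-45187 + H(173)) = (9077/26692 + (-15589/23698 - 11521/6756))/(-45187 + (-7 - 1*173)) = (9077/26692 + (-15589*1/23698 - 11521*1/6756))/(-45187 + (-7 - 173)) = (9077/26692 + (-917/1394 - 11521/6756))/(-45187 - 180) = (9077/26692 - 11127763/4708932)/(-45367) = -31784909279/15711351618*(-1/45367) = 31784909279/712776888853806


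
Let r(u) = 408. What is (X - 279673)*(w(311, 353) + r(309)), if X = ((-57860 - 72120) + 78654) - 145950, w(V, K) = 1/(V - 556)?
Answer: -47675345091/245 ≈ -1.9459e+8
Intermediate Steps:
w(V, K) = 1/(-556 + V)
X = -197276 (X = (-129980 + 78654) - 145950 = -51326 - 145950 = -197276)
(X - 279673)*(w(311, 353) + r(309)) = (-197276 - 279673)*(1/(-556 + 311) + 408) = -476949*(1/(-245) + 408) = -476949*(-1/245 + 408) = -476949*99959/245 = -47675345091/245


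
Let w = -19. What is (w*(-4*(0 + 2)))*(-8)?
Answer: -1216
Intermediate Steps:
(w*(-4*(0 + 2)))*(-8) = -(-76)*(0 + 2)*(-8) = -(-76)*2*(-8) = -19*(-8)*(-8) = 152*(-8) = -1216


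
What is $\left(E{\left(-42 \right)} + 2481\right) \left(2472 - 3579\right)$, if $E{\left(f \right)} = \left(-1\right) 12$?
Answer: $-2733183$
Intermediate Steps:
$E{\left(f \right)} = -12$
$\left(E{\left(-42 \right)} + 2481\right) \left(2472 - 3579\right) = \left(-12 + 2481\right) \left(2472 - 3579\right) = 2469 \left(-1107\right) = -2733183$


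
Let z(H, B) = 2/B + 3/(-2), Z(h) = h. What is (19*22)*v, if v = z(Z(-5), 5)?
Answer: -2299/5 ≈ -459.80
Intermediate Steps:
z(H, B) = -3/2 + 2/B (z(H, B) = 2/B + 3*(-1/2) = 2/B - 3/2 = -3/2 + 2/B)
v = -11/10 (v = -3/2 + 2/5 = -11/10 ≈ -1.1000)
(19*22)*v = (19*22)*(-11/10) = 418*(-11/10) = -2299/5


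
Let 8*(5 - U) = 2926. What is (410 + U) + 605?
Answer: 2617/4 ≈ 654.25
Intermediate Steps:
U = -1443/4 (U = 5 - ⅛*2926 = 5 - 1463/4 = -1443/4 ≈ -360.75)
(410 + U) + 605 = (410 - 1443/4) + 605 = 197/4 + 605 = 2617/4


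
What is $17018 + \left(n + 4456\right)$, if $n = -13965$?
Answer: $7509$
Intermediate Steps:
$17018 + \left(n + 4456\right) = 17018 + \left(-13965 + 4456\right) = 17018 - 9509 = 7509$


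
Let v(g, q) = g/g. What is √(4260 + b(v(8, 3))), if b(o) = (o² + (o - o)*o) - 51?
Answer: √4210 ≈ 64.885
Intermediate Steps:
v(g, q) = 1
b(o) = -51 + o² (b(o) = (o² + 0*o) - 51 = (o² + 0) - 51 = o² - 51 = -51 + o²)
√(4260 + b(v(8, 3))) = √(4260 + (-51 + 1²)) = √(4260 + (-51 + 1)) = √(4260 - 50) = √4210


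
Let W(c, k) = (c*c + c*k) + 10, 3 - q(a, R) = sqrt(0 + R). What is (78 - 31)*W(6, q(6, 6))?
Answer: 3008 - 282*sqrt(6) ≈ 2317.2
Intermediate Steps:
q(a, R) = 3 - sqrt(R) (q(a, R) = 3 - sqrt(0 + R) = 3 - sqrt(R))
W(c, k) = 10 + c**2 + c*k (W(c, k) = (c**2 + c*k) + 10 = 10 + c**2 + c*k)
(78 - 31)*W(6, q(6, 6)) = (78 - 31)*(10 + 6**2 + 6*(3 - sqrt(6))) = 47*(10 + 36 + (18 - 6*sqrt(6))) = 47*(64 - 6*sqrt(6)) = 3008 - 282*sqrt(6)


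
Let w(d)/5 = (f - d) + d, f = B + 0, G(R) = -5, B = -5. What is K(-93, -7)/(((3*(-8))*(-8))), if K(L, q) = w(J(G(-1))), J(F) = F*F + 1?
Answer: -25/192 ≈ -0.13021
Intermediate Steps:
J(F) = 1 + F² (J(F) = F² + 1 = 1 + F²)
f = -5 (f = -5 + 0 = -5)
w(d) = -25 (w(d) = 5*((-5 - d) + d) = 5*(-5) = -25)
K(L, q) = -25
K(-93, -7)/(((3*(-8))*(-8))) = -25/((3*(-8))*(-8)) = -25/((-24*(-8))) = -25/192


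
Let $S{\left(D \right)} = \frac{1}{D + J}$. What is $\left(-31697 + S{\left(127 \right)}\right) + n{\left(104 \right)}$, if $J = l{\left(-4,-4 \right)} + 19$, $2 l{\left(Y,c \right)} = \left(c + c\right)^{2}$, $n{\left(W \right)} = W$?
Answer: $- \frac{5623553}{178} \approx -31593.0$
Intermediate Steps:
$l{\left(Y,c \right)} = 2 c^{2}$ ($l{\left(Y,c \right)} = \frac{\left(c + c\right)^{2}}{2} = \frac{\left(2 c\right)^{2}}{2} = \frac{4 c^{2}}{2} = 2 c^{2}$)
$J = 51$ ($J = 2 \left(-4\right)^{2} + 19 = 2 \cdot 16 + 19 = 32 + 19 = 51$)
$S{\left(D \right)} = \frac{1}{51 + D}$ ($S{\left(D \right)} = \frac{1}{D + 51} = \frac{1}{51 + D}$)
$\left(-31697 + S{\left(127 \right)}\right) + n{\left(104 \right)} = \left(-31697 + \frac{1}{51 + 127}\right) + 104 = \left(-31697 + \frac{1}{178}\right) + 104 = - \frac{5642065}{178} + 104 = - \frac{5623553}{178}$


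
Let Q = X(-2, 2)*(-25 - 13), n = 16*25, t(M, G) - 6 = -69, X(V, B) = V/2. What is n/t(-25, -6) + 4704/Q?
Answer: 140576/1197 ≈ 117.44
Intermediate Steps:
X(V, B) = V/2 (X(V, B) = V*(½) = V/2)
t(M, G) = -63 (t(M, G) = 6 - 69 = -63)
n = 400
Q = 38 (Q = ((½)*(-2))*(-25 - 13) = -1*(-38) = 38)
n/t(-25, -6) + 4704/Q = 400/(-63) + 4704/38 = 400*(-1/63) + 4704*(1/38) = -400/63 + 2352/19 = 140576/1197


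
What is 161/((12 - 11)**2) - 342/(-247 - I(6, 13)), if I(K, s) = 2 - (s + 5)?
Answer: 12511/77 ≈ 162.48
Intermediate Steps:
I(K, s) = -3 - s (I(K, s) = 2 - (5 + s) = 2 + (-5 - s) = -3 - s)
161/((12 - 11)**2) - 342/(-247 - I(6, 13)) = 161/((12 - 11)**2) - 342/(-247 - (-3 - 1*13)) = 161/(1**2) - 342/(-247 - (-3 - 13)) = 161/1 - 342/(-247 - 1*(-16)) = 161*1 - 342/(-247 + 16) = 161 - 342/(-231) = 161 - 342*(-1/231) = 161 + 114/77 = 12511/77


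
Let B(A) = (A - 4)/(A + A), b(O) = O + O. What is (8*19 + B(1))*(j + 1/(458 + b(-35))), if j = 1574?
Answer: 183824613/776 ≈ 2.3689e+5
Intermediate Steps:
b(O) = 2*O
B(A) = (-4 + A)/(2*A) (B(A) = (-4 + A)/((2*A)) = (-4 + A)*(1/(2*A)) = (-4 + A)/(2*A))
(8*19 + B(1))*(j + 1/(458 + b(-35))) = (8*19 + (½)*(-4 + 1)/1)*(1574 + 1/(458 + 2*(-35))) = (152 + (½)*1*(-3))*(1574 + 1/(458 - 70)) = (152 - 3/2)*(1574 + 1/388) = 301*(1574 + 1/388)/2 = (301/2)*(610713/388) = 183824613/776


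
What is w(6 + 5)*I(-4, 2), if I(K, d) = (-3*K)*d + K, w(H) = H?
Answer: 220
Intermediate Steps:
I(K, d) = K - 3*K*d (I(K, d) = -3*K*d + K = K - 3*K*d)
w(6 + 5)*I(-4, 2) = (6 + 5)*(-4*(1 - 3*2)) = 11*(-4*(1 - 6)) = 11*(-4*(-5)) = 11*20 = 220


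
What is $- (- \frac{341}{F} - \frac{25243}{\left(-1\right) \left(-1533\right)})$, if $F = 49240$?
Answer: $\frac{1243488073}{75484920} \approx 16.473$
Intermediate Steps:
$- (- \frac{341}{F} - \frac{25243}{\left(-1\right) \left(-1533\right)}) = - (- \frac{341}{49240} - \frac{25243}{\left(-1\right) \left(-1533\right)}) = - (\left(-341\right) \frac{1}{49240} - \frac{25243}{1533}) = - (- \frac{341}{49240} - \frac{25243}{1533}) = \left(-1\right) \left(- \frac{1243488073}{75484920}\right) = \frac{1243488073}{75484920}$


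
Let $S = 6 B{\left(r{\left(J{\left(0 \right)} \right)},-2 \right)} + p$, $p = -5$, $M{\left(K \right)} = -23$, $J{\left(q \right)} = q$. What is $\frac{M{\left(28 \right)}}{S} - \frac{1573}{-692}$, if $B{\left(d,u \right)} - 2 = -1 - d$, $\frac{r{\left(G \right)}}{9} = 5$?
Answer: $\frac{439053}{186148} \approx 2.3586$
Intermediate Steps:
$r{\left(G \right)} = 45$ ($r{\left(G \right)} = 9 \cdot 5 = 45$)
$B{\left(d,u \right)} = 1 - d$ ($B{\left(d,u \right)} = 2 - \left(1 + d\right) = 1 - d$)
$S = -269$ ($S = 6 \left(1 - 45\right) - 5 = 6 \left(-44\right) - 5 = -264 - 5 = -269$)
$\frac{M{\left(28 \right)}}{S} - \frac{1573}{-692} = - \frac{23}{-269} - \frac{1573}{-692} = \left(-23\right) \left(- \frac{1}{269}\right) - - \frac{1573}{692} = \frac{23}{269} + \frac{1573}{692} = \frac{439053}{186148}$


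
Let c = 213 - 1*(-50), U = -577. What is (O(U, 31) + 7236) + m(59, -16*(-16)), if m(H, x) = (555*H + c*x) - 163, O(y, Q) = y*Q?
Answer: 89259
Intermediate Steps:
O(y, Q) = Q*y
c = 263 (c = 213 + 50 = 263)
m(H, x) = -163 + 263*x + 555*H (m(H, x) = (555*H + 263*x) - 163 = (263*x + 555*H) - 163 = -163 + 263*x + 555*H)
(O(U, 31) + 7236) + m(59, -16*(-16)) = (31*(-577) + 7236) + (-163 + 263*(-16*(-16)) + 555*59) = (-17887 + 7236) + (-163 + 263*256 + 32745) = -10651 + (-163 + 67328 + 32745) = -10651 + 99910 = 89259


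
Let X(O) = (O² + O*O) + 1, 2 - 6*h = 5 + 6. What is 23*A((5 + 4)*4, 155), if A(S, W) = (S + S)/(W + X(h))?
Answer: 1104/107 ≈ 10.318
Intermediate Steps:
h = -3/2 (h = ⅓ - (5 + 6)/6 = ⅓ - ⅙*11 = ⅓ - 11/6 = -3/2 ≈ -1.5000)
X(O) = 1 + 2*O² (X(O) = (O² + O²) + 1 = 2*O² + 1 = 1 + 2*O²)
A(S, W) = 2*S/(11/2 + W) (A(S, W) = (S + S)/(W + (1 + 2*(-3/2)²)) = (2*S)/(W + (1 + 2*(9/4))) = (2*S)/(W + (1 + 9/2)) = (2*S)/(W + 11/2) = (2*S)/(11/2 + W) = 2*S/(11/2 + W))
23*A((5 + 4)*4, 155) = 23*(4*((5 + 4)*4)/(11 + 2*155)) = 23*(4*(9*4)/(11 + 310)) = 23*(4*36/321) = 23*(4*36*(1/321)) = 23*(48/107) = 1104/107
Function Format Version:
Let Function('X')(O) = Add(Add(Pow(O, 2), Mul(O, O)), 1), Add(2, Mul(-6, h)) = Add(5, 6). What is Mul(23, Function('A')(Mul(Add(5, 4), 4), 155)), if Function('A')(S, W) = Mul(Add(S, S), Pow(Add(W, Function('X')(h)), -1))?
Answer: Rational(1104, 107) ≈ 10.318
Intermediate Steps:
h = Rational(-3, 2) (h = Add(Rational(1, 3), Mul(Rational(-1, 6), Add(5, 6))) = Add(Rational(1, 3), Mul(Rational(-1, 6), 11)) = Add(Rational(1, 3), Rational(-11, 6)) = Rational(-3, 2) ≈ -1.5000)
Function('X')(O) = Add(1, Mul(2, Pow(O, 2))) (Function('X')(O) = Add(Add(Pow(O, 2), Pow(O, 2)), 1) = Add(Mul(2, Pow(O, 2)), 1) = Add(1, Mul(2, Pow(O, 2))))
Function('A')(S, W) = Mul(2, S, Pow(Add(Rational(11, 2), W), -1)) (Function('A')(S, W) = Mul(Add(S, S), Pow(Add(W, Add(1, Mul(2, Pow(Rational(-3, 2), 2)))), -1)) = Mul(Mul(2, S), Pow(Add(W, Add(1, Mul(2, Rational(9, 4)))), -1)) = Mul(Mul(2, S), Pow(Add(W, Add(1, Rational(9, 2))), -1)) = Mul(Mul(2, S), Pow(Add(W, Rational(11, 2)), -1)) = Mul(Mul(2, S), Pow(Add(Rational(11, 2), W), -1)) = Mul(2, S, Pow(Add(Rational(11, 2), W), -1)))
Mul(23, Function('A')(Mul(Add(5, 4), 4), 155)) = Mul(23, Mul(4, Mul(Add(5, 4), 4), Pow(Add(11, Mul(2, 155)), -1))) = Mul(23, Mul(4, Mul(9, 4), Pow(Add(11, 310), -1))) = Mul(23, Mul(4, 36, Pow(321, -1))) = Mul(23, Mul(4, 36, Rational(1, 321))) = Mul(23, Rational(48, 107)) = Rational(1104, 107)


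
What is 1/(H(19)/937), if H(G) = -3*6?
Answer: -937/18 ≈ -52.056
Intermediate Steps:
H(G) = -18
1/(H(19)/937) = 1/(-18/937) = -937/18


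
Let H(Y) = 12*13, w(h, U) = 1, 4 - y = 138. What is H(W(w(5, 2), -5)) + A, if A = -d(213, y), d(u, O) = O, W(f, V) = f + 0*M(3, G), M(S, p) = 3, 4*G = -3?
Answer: 290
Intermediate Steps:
G = -¾ (G = (¼)*(-3) = -¾ ≈ -0.75000)
y = -134 (y = 4 - 1*138 = 4 - 138 = -134)
W(f, V) = f (W(f, V) = f + 0*3 = f + 0 = f)
H(Y) = 156
A = 134 (A = -1*(-134) = 134)
H(W(w(5, 2), -5)) + A = 156 + 134 = 290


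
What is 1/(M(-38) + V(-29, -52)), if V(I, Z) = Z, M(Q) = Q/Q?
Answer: -1/51 ≈ -0.019608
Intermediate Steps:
M(Q) = 1
1/(M(-38) + V(-29, -52)) = 1/(1 - 52) = 1/(-51) = -1/51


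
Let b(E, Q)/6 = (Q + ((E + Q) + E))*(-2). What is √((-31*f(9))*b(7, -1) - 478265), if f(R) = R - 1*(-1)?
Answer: 5*I*√17345 ≈ 658.5*I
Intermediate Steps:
f(R) = 1 + R (f(R) = R + 1 = 1 + R)
b(E, Q) = -24*E - 24*Q (b(E, Q) = 6*((Q + ((E + Q) + E))*(-2)) = 6*((Q + (Q + 2*E))*(-2)) = 6*((2*E + 2*Q)*(-2)) = 6*(-4*E - 4*Q) = -24*E - 24*Q)
√((-31*f(9))*b(7, -1) - 478265) = √((-31*(1 + 9))*(-24*7 - 24*(-1)) - 478265) = √((-31*10)*(-168 + 24) - 478265) = √(-310*(-144) - 478265) = √(44640 - 478265) = √(-433625) = 5*I*√17345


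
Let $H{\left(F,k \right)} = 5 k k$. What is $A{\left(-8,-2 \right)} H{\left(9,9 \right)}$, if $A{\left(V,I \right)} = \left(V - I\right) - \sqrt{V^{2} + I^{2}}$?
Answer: $-2430 - 810 \sqrt{17} \approx -5769.7$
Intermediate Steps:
$H{\left(F,k \right)} = 5 k^{2}$
$A{\left(V,I \right)} = V - I - \sqrt{I^{2} + V^{2}}$ ($A{\left(V,I \right)} = \left(V - I\right) - \sqrt{I^{2} + V^{2}} = V - I - \sqrt{I^{2} + V^{2}}$)
$A{\left(-8,-2 \right)} H{\left(9,9 \right)} = \left(-8 - -2 - \sqrt{\left(-2\right)^{2} + \left(-8\right)^{2}}\right) 5 \cdot 9^{2} = \left(-8 + 2 - \sqrt{4 + 64}\right) 5 \cdot 81 = \left(-8 + 2 - \sqrt{68}\right) 405 = \left(-8 + 2 - 2 \sqrt{17}\right) 405 = \left(-6 - 2 \sqrt{17}\right) 405 = -2430 - 810 \sqrt{17}$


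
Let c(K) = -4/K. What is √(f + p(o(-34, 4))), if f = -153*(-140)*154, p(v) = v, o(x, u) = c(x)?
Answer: √953318554/17 ≈ 1816.2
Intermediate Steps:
o(x, u) = -4/x
f = 3298680 (f = 21420*154 = 3298680)
√(f + p(o(-34, 4))) = √(3298680 - 4/(-34)) = √(3298680 - 4*(-1/34)) = √(3298680 + 2/17) = √(56077562/17) = √953318554/17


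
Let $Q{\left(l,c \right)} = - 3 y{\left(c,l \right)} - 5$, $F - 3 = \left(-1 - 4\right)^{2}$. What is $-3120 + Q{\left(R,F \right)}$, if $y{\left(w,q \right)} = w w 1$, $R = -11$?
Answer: $-5477$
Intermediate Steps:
$y{\left(w,q \right)} = w^{2}$ ($y{\left(w,q \right)} = w^{2} \cdot 1 = w^{2}$)
$F = 28$ ($F = 3 + \left(-1 - 4\right)^{2} = 3 + \left(-5\right)^{2} = 3 + 25 = 28$)
$Q{\left(l,c \right)} = -5 - 3 c^{2}$ ($Q{\left(l,c \right)} = - 3 c^{2} - 5 = -5 - 3 c^{2}$)
$-3120 + Q{\left(R,F \right)} = -3120 - \left(5 + 3 \cdot 28^{2}\right) = -3120 - 2357 = -5477$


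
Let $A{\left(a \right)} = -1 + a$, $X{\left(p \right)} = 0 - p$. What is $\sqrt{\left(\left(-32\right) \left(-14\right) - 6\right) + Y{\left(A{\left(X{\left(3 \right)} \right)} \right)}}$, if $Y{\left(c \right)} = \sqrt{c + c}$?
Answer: $\sqrt{442 + 2 i \sqrt{2}} \approx 21.024 + 0.06727 i$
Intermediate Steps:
$X{\left(p \right)} = - p$
$Y{\left(c \right)} = \sqrt{2} \sqrt{c}$ ($Y{\left(c \right)} = \sqrt{2 c} = \sqrt{2} \sqrt{c}$)
$\sqrt{\left(\left(-32\right) \left(-14\right) - 6\right) + Y{\left(A{\left(X{\left(3 \right)} \right)} \right)}} = \sqrt{\left(\left(-32\right) \left(-14\right) - 6\right) + \sqrt{2} \sqrt{-1 - 3}} = \sqrt{\left(448 - 6\right) + \sqrt{2} \sqrt{-1 - 3}} = \sqrt{442 + \sqrt{2} \sqrt{-4}} = \sqrt{442 + \sqrt{2} \cdot 2 i} = \sqrt{442 + 2 i \sqrt{2}}$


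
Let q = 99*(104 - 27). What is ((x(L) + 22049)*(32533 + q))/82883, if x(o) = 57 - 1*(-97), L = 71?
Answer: 891583668/82883 ≈ 10757.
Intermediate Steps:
q = 7623 (q = 99*77 = 7623)
x(o) = 154 (x(o) = 57 + 97 = 154)
((x(L) + 22049)*(32533 + q))/82883 = ((154 + 22049)*(32533 + 7623))/82883 = (22203*40156)*(1/82883) = 891583668*(1/82883) = 891583668/82883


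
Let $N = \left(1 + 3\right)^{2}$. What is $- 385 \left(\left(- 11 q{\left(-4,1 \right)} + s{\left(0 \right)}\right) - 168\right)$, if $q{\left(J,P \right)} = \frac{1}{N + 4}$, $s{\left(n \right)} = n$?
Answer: $\frac{259567}{4} \approx 64892.0$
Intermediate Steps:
$N = 16$ ($N = 4^{2} = 16$)
$q{\left(J,P \right)} = \frac{1}{20}$ ($q{\left(J,P \right)} = \frac{1}{16 + 4} = \frac{1}{20}$)
$- 385 \left(\left(- 11 q{\left(-4,1 \right)} + s{\left(0 \right)}\right) - 168\right) = - 385 \left(\left(\left(-11\right) \frac{1}{20} + 0\right) - 168\right) = - 385 \left(\left(- \frac{11}{20} + 0\right) - 168\right) = - 385 \left(- \frac{11}{20} - 168\right) = \left(-385\right) \left(- \frac{3371}{20}\right) = \frac{259567}{4}$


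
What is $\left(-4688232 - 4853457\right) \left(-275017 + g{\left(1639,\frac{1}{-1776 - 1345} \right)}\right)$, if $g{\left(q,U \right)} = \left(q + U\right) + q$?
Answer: $\frac{8092281823342380}{3121} \approx 2.5928 \cdot 10^{12}$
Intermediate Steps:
$g{\left(q,U \right)} = U + 2 q$ ($g{\left(q,U \right)} = \left(U + q\right) + q = U + 2 q$)
$\left(-4688232 - 4853457\right) \left(-275017 + g{\left(1639,\frac{1}{-1776 - 1345} \right)}\right) = \left(-4688232 - 4853457\right) \left(-275017 + \left(\frac{1}{-1776 - 1345} + 2 \cdot 1639\right)\right) = - 9541689 \left(-275017 + \left(\frac{1}{-3121} + 3278\right)\right) = - 9541689 \left(-275017 + \left(- \frac{1}{3121} + 3278\right)\right) = - 9541689 \left(-275017 + \frac{10230637}{3121}\right) = \left(-9541689\right) \left(- \frac{848097420}{3121}\right) = \frac{8092281823342380}{3121}$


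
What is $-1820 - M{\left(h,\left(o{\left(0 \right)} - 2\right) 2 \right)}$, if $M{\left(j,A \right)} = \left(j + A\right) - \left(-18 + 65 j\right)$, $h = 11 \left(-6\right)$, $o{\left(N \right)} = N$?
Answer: $-6058$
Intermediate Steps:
$h = -66$
$M{\left(j,A \right)} = 18 + A - 64 j$ ($M{\left(j,A \right)} = \left(A + j\right) - \left(-18 + 65 j\right) = 18 + A - 64 j$)
$-1820 - M{\left(h,\left(o{\left(0 \right)} - 2\right) 2 \right)} = -1820 - \left(18 + \left(0 - 2\right) 2 - -4224\right) = -1820 - \left(18 - 4 + 4224\right) = -1820 - 4238 = -6058$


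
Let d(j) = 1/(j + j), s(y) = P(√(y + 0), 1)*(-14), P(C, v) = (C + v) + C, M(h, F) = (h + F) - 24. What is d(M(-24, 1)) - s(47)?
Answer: 1315/94 + 28*√47 ≈ 205.95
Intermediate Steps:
M(h, F) = -24 + F + h (M(h, F) = (F + h) - 24 = -24 + F + h)
P(C, v) = v + 2*C
s(y) = -14 - 28*√y (s(y) = (1 + 2*√(y + 0))*(-14) = (1 + 2*√y)*(-14) = -14 - 28*√y)
d(j) = 1/(2*j)
d(M(-24, 1)) - s(47) = 1/(2*(-24 + 1 - 24)) - (-14 - 28*√47) = (½)/(-47) + (14 + 28*√47) = (½)*(-1/47) + (14 + 28*√47) = -1/94 + (14 + 28*√47) = 1315/94 + 28*√47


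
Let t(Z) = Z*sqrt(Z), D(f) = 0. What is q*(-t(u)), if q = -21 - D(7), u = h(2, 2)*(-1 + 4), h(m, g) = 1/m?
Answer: 63*sqrt(6)/4 ≈ 38.579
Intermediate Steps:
u = 3/2 (u = (-1 + 4)/2 = (1/2)*3 = 3/2 ≈ 1.5000)
t(Z) = Z**(3/2)
q = -21 (q = -21 - 1*0 = -21 + 0 = -21)
q*(-t(u)) = -(-21)*(3/2)**(3/2) = -(-21)*3*sqrt(6)/4 = -(-63)*sqrt(6)/4 = 63*sqrt(6)/4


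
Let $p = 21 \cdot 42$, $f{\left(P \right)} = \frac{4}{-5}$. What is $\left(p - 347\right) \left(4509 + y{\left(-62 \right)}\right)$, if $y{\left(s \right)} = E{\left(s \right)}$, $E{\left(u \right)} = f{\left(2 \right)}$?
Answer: $2411887$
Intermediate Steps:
$f{\left(P \right)} = - \frac{4}{5}$ ($f{\left(P \right)} = 4 \left(- \frac{1}{5}\right) = - \frac{4}{5}$)
$E{\left(u \right)} = - \frac{4}{5}$
$y{\left(s \right)} = - \frac{4}{5}$
$p = 882$
$\left(p - 347\right) \left(4509 + y{\left(-62 \right)}\right) = \left(882 - 347\right) \left(4509 - \frac{4}{5}\right) = 535 \cdot \frac{22541}{5} = 2411887$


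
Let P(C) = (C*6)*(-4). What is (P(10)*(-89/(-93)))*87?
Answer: -619440/31 ≈ -19982.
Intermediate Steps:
P(C) = -24*C (P(C) = (6*C)*(-4) = -24*C)
(P(10)*(-89/(-93)))*87 = ((-24*10)*(-89/(-93)))*87 = -(-21360)*(-1)/93*87 = -240*89/93*87 = -7120/31*87 = -619440/31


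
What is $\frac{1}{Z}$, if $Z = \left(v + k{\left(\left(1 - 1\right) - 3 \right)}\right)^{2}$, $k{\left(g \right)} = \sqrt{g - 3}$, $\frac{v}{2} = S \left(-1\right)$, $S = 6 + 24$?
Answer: $\frac{1}{\left(60 - i \sqrt{6}\right)^{2}} \approx 0.00027639 + 2.2605 \cdot 10^{-5} i$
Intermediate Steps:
$S = 30$
$v = -60$ ($v = 2 \cdot 30 \left(-1\right) = 2 \left(-30\right) = -60$)
$k{\left(g \right)} = \sqrt{-3 + g}$ ($k{\left(g \right)} = \sqrt{g - 3} = \sqrt{-3 + g}$)
$Z = \left(-60 + i \sqrt{6}\right)^{2}$ ($Z = \left(-60 + \sqrt{-3 + \left(\left(1 - 1\right) - 3\right)}\right)^{2} = \left(-60 + \sqrt{-3 + \left(0 - 3\right)}\right)^{2} = \left(-60 + \sqrt{-3 - 3}\right)^{2} = \left(-60 + \sqrt{-6}\right)^{2} = \left(-60 + i \sqrt{6}\right)^{2} \approx 3594.0 - 293.94 i$)
$\frac{1}{Z} = \frac{1}{\left(60 - i \sqrt{6}\right)^{2}}$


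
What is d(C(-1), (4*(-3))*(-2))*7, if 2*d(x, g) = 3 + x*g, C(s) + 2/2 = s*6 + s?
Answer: -1323/2 ≈ -661.50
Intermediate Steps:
C(s) = -1 + 7*s (C(s) = -1 + (s*6 + s) = -1 + (6*s + s) = -1 + 7*s)
d(x, g) = 3/2 + g*x/2 (d(x, g) = (3 + x*g)/2 = (3 + g*x)/2 = 3/2 + g*x/2)
d(C(-1), (4*(-3))*(-2))*7 = (3/2 + ((4*(-3))*(-2))*(-1 + 7*(-1))/2)*7 = (3/2 + (-12*(-2))*(-1 - 7)/2)*7 = (3/2 + (½)*24*(-8))*7 = (3/2 - 96)*7 = -189/2*7 = -1323/2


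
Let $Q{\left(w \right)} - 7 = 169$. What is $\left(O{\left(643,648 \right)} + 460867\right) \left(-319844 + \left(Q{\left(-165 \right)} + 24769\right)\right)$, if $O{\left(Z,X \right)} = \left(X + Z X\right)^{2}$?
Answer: $-51356591905857689$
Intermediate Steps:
$Q{\left(w \right)} = 176$ ($Q{\left(w \right)} = 7 + 169 = 176$)
$O{\left(Z,X \right)} = \left(X + X Z\right)^{2}$
$\left(O{\left(643,648 \right)} + 460867\right) \left(-319844 + \left(Q{\left(-165 \right)} + 24769\right)\right) = \left(648^{2} \left(1 + 643\right)^{2} + 460867\right) \left(-319844 + \left(176 + 24769\right)\right) = \left(419904 \cdot 644^{2} + 460867\right) \left(-319844 + 24945\right) = \left(419904 \cdot 414736 + 460867\right) \left(-294899\right) = \left(174149305344 + 460867\right) \left(-294899\right) = 174149766211 \left(-294899\right) = -51356591905857689$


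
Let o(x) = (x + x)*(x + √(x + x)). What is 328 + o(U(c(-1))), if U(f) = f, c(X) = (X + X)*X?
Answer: 344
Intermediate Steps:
c(X) = 2*X² (c(X) = (2*X)*X = 2*X²)
o(x) = 2*x*(x + √2*√x) (o(x) = (2*x)*(x + √(2*x)) = (2*x)*(x + √2*√x) = 2*x*(x + √2*√x))
328 + o(U(c(-1))) = 328 + (2*(2*(-1)²)² + 2*√2*(2*(-1)²)^(3/2)) = 328 + (2*(2*1)² + 2*√2*(2*1)^(3/2)) = 328 + (2*2² + 2*√2*2^(3/2)) = 328 + (2*4 + 2*√2*(2*√2)) = 328 + (8 + 8) = 328 + 16 = 344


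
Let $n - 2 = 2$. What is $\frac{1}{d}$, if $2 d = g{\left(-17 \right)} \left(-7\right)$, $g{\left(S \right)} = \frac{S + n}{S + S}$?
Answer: $- \frac{68}{91} \approx -0.74725$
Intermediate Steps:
$n = 4$ ($n = 2 + 2 = 4$)
$g{\left(S \right)} = \frac{4 + S}{2 S}$ ($g{\left(S \right)} = \frac{S + 4}{S + S} = \frac{4 + S}{2 S}$)
$d = - \frac{91}{68}$ ($d = \frac{\frac{4 - 17}{2 \left(-17\right)} \left(-7\right)}{2} = \frac{\frac{1}{2} \left(- \frac{1}{17}\right) \left(-13\right) \left(-7\right)}{2} = \frac{\frac{13}{34} \left(-7\right)}{2} = \frac{1}{2} \left(- \frac{91}{34}\right) = - \frac{91}{68} \approx -1.3382$)
$\frac{1}{d} = \frac{1}{- \frac{91}{68}} = - \frac{68}{91}$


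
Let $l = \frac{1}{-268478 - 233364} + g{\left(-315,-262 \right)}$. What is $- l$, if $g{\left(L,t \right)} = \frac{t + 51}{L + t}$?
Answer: $- \frac{105888085}{289562834} \approx -0.36568$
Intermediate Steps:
$g{\left(L,t \right)} = \frac{51 + t}{L + t}$
$l = \frac{105888085}{289562834}$ ($l = \frac{1}{-268478 - 233364} + \frac{51 - 262}{-315 - 262} = \frac{1}{-501842} + \frac{1}{-577} \left(-211\right) = - \frac{1}{501842} - - \frac{211}{577} = - \frac{1}{501842} + \frac{211}{577} = \frac{105888085}{289562834} \approx 0.36568$)
$- l = \left(-1\right) \frac{105888085}{289562834} = - \frac{105888085}{289562834}$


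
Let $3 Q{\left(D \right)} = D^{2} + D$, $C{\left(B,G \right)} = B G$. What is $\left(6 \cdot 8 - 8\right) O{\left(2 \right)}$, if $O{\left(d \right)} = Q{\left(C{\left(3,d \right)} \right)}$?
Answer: $560$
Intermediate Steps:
$Q{\left(D \right)} = \frac{D}{3} + \frac{D^{2}}{3}$ ($Q{\left(D \right)} = \frac{D^{2} + D}{3} = \frac{D + D^{2}}{3} = \frac{D}{3} + \frac{D^{2}}{3}$)
$O{\left(d \right)} = d \left(1 + 3 d\right)$ ($O{\left(d \right)} = \frac{3 d \left(1 + 3 d\right)}{3} = d \left(1 + 3 d\right)$)
$\left(6 \cdot 8 - 8\right) O{\left(2 \right)} = \left(6 \cdot 8 - 8\right) 2 \left(1 + 3 \cdot 2\right) = \left(48 - 8\right) 2 \left(1 + 6\right) = 40 \cdot 2 \cdot 7 = 40 \cdot 14 = 560$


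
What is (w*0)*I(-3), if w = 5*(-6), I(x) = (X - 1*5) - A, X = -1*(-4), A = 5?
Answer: 0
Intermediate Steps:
X = 4
I(x) = -6 (I(x) = (4 - 1*5) - 1*5 = (4 - 5) - 5 = -1 - 5 = -6)
w = -30
(w*0)*I(-3) = -30*0*(-6) = 0*(-6) = 0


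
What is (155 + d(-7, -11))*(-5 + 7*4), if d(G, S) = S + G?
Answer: 3151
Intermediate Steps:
d(G, S) = G + S
(155 + d(-7, -11))*(-5 + 7*4) = (155 + (-7 - 11))*(-5 + 7*4) = (155 - 18)*(-5 + 28) = 137*23 = 3151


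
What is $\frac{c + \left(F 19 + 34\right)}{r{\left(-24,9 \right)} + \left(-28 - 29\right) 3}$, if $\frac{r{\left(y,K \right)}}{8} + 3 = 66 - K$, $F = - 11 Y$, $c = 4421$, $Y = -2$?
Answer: $\frac{4873}{261} \approx 18.671$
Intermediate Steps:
$F = 22$ ($F = \left(-11\right) \left(-2\right) = 22$)
$r{\left(y,K \right)} = 504 - 8 K$ ($r{\left(y,K \right)} = -24 + 8 \left(66 - K\right) = -24 - \left(-528 + 8 K\right) = 504 - 8 K$)
$\frac{c + \left(F 19 + 34\right)}{r{\left(-24,9 \right)} + \left(-28 - 29\right) 3} = \frac{4421 + \left(22 \cdot 19 + 34\right)}{\left(504 - 72\right) + \left(-28 - 29\right) 3} = \frac{4421 + \left(418 + 34\right)}{\left(504 - 72\right) - 171} = \frac{4421 + 452}{432 - 171} = \frac{4873}{261}$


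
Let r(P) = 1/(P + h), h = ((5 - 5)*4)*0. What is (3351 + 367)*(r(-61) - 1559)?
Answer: -353581800/61 ≈ -5.7964e+6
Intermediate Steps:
h = 0 (h = (0*4)*0 = 0*0 = 0)
r(P) = 1/P (r(P) = 1/(P + 0) = 1/P)
(3351 + 367)*(r(-61) - 1559) = (3351 + 367)*(1/(-61) - 1559) = 3718*(-1/61 - 1559) = 3718*(-95100/61) = -353581800/61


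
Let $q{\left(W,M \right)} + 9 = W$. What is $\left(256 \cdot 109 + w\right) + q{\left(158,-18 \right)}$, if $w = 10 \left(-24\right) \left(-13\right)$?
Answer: $31173$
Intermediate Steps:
$q{\left(W,M \right)} = -9 + W$
$w = 3120$ ($w = \left(-240\right) \left(-13\right) = 3120$)
$\left(256 \cdot 109 + w\right) + q{\left(158,-18 \right)} = \left(256 \cdot 109 + 3120\right) + \left(-9 + 158\right) = \left(27904 + 3120\right) + 149 = 31024 + 149 = 31173$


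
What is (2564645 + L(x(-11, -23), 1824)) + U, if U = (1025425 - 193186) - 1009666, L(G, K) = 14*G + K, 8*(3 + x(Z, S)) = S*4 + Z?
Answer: 9555279/4 ≈ 2.3888e+6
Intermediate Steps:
x(Z, S) = -3 + S/2 + Z/8 (x(Z, S) = -3 + (S*4 + Z)/8 = -3 + (4*S + Z)/8 = -3 + (Z + 4*S)/8 = -3 + (S/2 + Z/8) = -3 + S/2 + Z/8)
L(G, K) = K + 14*G
U = -177427 (U = 832239 - 1009666 = -177427)
(2564645 + L(x(-11, -23), 1824)) + U = (2564645 + (1824 + 14*(-3 + (½)*(-23) + (⅛)*(-11)))) - 177427 = (2564645 + (1824 + 14*(-3 - 23/2 - 11/8))) - 177427 = (2564645 + (1824 + 14*(-127/8))) - 177427 = (2564645 + (1824 - 889/4)) - 177427 = (2564645 + 6407/4) - 177427 = 10264987/4 - 177427 = 9555279/4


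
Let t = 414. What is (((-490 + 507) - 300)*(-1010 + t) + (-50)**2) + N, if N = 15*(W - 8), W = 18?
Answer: 171318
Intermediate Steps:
N = 150 (N = 15*(18 - 8) = 15*10 = 150)
(((-490 + 507) - 300)*(-1010 + t) + (-50)**2) + N = (((-490 + 507) - 300)*(-1010 + 414) + (-50)**2) + 150 = ((17 - 300)*(-596) + 2500) + 150 = (-283*(-596) + 2500) + 150 = (168668 + 2500) + 150 = 171168 + 150 = 171318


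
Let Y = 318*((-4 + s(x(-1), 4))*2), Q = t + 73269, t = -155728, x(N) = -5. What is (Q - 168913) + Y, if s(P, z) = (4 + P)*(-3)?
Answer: -252008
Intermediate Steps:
s(P, z) = -12 - 3*P
Q = -82459 (Q = -155728 + 73269 = -82459)
Y = -636 (Y = 318*((-4 + (-12 - 3*(-5)))*2) = 318*((-4 + (-12 + 15))*2) = 318*((-4 + 3)*2) = 318*(-1*2) = 318*(-2) = -636)
(Q - 168913) + Y = (-82459 - 168913) - 636 = -251372 - 636 = -252008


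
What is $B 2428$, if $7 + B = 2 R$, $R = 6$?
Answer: $12140$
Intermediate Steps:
$B = 5$ ($B = -7 + 2 \cdot 6 = -7 + 12 = 5$)
$B 2428 = 5 \cdot 2428 = 12140$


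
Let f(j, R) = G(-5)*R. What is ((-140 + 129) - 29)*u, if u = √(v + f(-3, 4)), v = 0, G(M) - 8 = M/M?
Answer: -240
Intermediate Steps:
G(M) = 9 (G(M) = 8 + M/M = 8 + 1 = 9)
f(j, R) = 9*R
u = 6 (u = √(0 + 9*4) = √(0 + 36) = √36 = 6)
((-140 + 129) - 29)*u = ((-140 + 129) - 29)*6 = (-11 - 29)*6 = -40*6 = -240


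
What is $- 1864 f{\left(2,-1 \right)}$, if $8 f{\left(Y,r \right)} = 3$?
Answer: $-699$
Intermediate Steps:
$f{\left(Y,r \right)} = \frac{3}{8}$ ($f{\left(Y,r \right)} = \frac{1}{8} \cdot 3 = \frac{3}{8}$)
$- 1864 f{\left(2,-1 \right)} = \left(-1864\right) \frac{3}{8} = -699$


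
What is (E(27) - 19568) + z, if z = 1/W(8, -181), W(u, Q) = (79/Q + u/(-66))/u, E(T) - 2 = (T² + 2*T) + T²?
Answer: -60185658/3331 ≈ -18068.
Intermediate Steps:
E(T) = 2 + 2*T + 2*T² (E(T) = 2 + ((T² + 2*T) + T²) = 2 + (2*T + 2*T²) = 2 + 2*T + 2*T²)
W(u, Q) = (79/Q - u/66)/u (W(u, Q) = (79/Q + u*(-1/66))/u = (79/Q - u/66)/u)
z = -47784/3331 (z = 1/(-1/66 + 79/(-181*8)) = 1/(-1/66 + 79*(-1/181)*(⅛)) = 1/(-1/66 - 79/1448) = 1/(-3331/47784) = -47784/3331 ≈ -14.345)
(E(27) - 19568) + z = ((2 + 2*27 + 2*27²) - 19568) - 47784/3331 = ((2 + 54 + 2*729) - 19568) - 47784/3331 = ((2 + 54 + 1458) - 19568) - 47784/3331 = (1514 - 19568) - 47784/3331 = -18054 - 47784/3331 = -60185658/3331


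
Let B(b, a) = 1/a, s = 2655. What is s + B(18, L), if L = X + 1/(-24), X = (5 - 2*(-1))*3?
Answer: 1335489/503 ≈ 2655.0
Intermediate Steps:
X = 21 (X = (5 + 2)*3 = 7*3 = 21)
L = 503/24 (L = 21 + 1/(-24) = 21 - 1/24 = 503/24 ≈ 20.958)
s + B(18, L) = 2655 + 1/(503/24) = 2655 + 24/503 = 1335489/503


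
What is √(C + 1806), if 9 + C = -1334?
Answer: √463 ≈ 21.517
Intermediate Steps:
C = -1343 (C = -9 - 1334 = -1343)
√(C + 1806) = √(-1343 + 1806) = √463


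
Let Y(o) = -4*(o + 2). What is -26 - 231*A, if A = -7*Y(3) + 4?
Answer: -33290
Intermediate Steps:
Y(o) = -8 - 4*o (Y(o) = -4*(2 + o) = -8 - 4*o)
A = 144 (A = -7*(-8 - 4*3) + 4 = -7*(-8 - 12) + 4 = -7*(-20) + 4 = 140 + 4 = 144)
-26 - 231*A = -26 - 231*144 = -26 - 33264 = -33290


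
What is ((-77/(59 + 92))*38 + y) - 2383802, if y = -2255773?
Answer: -700578751/151 ≈ -4.6396e+6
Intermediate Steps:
((-77/(59 + 92))*38 + y) - 2383802 = ((-77/(59 + 92))*38 - 2255773) - 2383802 = ((-77/151)*38 - 2255773) - 2383802 = (((1/151)*(-77))*38 - 2255773) - 2383802 = (-77/151*38 - 2255773) - 2383802 = (-2926/151 - 2255773) - 2383802 = -340624649/151 - 2383802 = -700578751/151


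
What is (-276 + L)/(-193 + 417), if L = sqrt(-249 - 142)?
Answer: -69/56 + I*sqrt(391)/224 ≈ -1.2321 + 0.088276*I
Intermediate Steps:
L = I*sqrt(391) (L = sqrt(-391) = I*sqrt(391) ≈ 19.774*I)
(-276 + L)/(-193 + 417) = (-276 + I*sqrt(391))/(-193 + 417) = (-276 + I*sqrt(391))/224 = (-276 + I*sqrt(391))*(1/224) = -69/56 + I*sqrt(391)/224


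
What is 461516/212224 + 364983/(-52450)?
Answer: -6656454749/1391393600 ≈ -4.7840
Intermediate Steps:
461516/212224 + 364983/(-52450) = 461516*(1/212224) + 364983*(-1/52450) = 115379/53056 - 364983/52450 = -6656454749/1391393600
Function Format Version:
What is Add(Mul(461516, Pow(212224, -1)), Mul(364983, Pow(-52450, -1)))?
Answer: Rational(-6656454749, 1391393600) ≈ -4.7840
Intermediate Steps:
Add(Mul(461516, Pow(212224, -1)), Mul(364983, Pow(-52450, -1))) = Add(Mul(461516, Rational(1, 212224)), Mul(364983, Rational(-1, 52450))) = Add(Rational(115379, 53056), Rational(-364983, 52450)) = Rational(-6656454749, 1391393600)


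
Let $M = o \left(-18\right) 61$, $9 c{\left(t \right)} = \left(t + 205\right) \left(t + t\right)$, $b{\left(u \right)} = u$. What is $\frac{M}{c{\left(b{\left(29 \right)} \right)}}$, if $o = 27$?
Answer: $- \frac{14823}{754} \approx -19.659$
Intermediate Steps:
$c{\left(t \right)} = \frac{2 t \left(205 + t\right)}{9}$ ($c{\left(t \right)} = \frac{\left(t + 205\right) \left(t + t\right)}{9} = \frac{\left(205 + t\right) 2 t}{9} = \frac{2 t \left(205 + t\right)}{9}$)
$M = -29646$ ($M = 27 \left(-18\right) 61 = \left(-486\right) 61 = -29646$)
$\frac{M}{c{\left(b{\left(29 \right)} \right)}} = - \frac{29646}{\frac{2}{9} \cdot 29 \left(205 + 29\right)} = - \frac{29646}{\frac{2}{9} \cdot 29 \cdot 234} = - \frac{29646}{1508} = \left(-29646\right) \frac{1}{1508} = - \frac{14823}{754}$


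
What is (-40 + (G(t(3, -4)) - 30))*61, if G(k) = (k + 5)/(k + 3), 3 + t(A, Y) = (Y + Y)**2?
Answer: -134627/32 ≈ -4207.1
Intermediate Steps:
t(A, Y) = -3 + 4*Y**2 (t(A, Y) = -3 + (Y + Y)**2 = -3 + (2*Y)**2 = -3 + 4*Y**2)
G(k) = (5 + k)/(3 + k)
(-40 + (G(t(3, -4)) - 30))*61 = (-40 + ((5 + (-3 + 4*(-4)**2))/(3 + (-3 + 4*(-4)**2)) - 30))*61 = (-40 + ((5 + (-3 + 4*16))/(3 + (-3 + 4*16)) - 30))*61 = (-40 + ((5 + (-3 + 64))/(3 + (-3 + 64)) - 30))*61 = (-40 + ((5 + 61)/(3 + 61) - 30))*61 = (-40 + (66/64 - 30))*61 = (-40 + ((1/64)*66 - 30))*61 = (-40 + (33/32 - 30))*61 = (-40 - 927/32)*61 = -2207/32*61 = -134627/32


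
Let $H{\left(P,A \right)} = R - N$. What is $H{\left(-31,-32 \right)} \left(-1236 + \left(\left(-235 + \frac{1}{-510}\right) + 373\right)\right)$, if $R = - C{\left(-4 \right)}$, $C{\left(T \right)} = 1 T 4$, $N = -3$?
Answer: $- \frac{10639639}{510} \approx -20862.0$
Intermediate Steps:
$C{\left(T \right)} = 4 T$ ($C{\left(T \right)} = T 4 = 4 T$)
$R = 16$ ($R = - 4 \left(-4\right) = \left(-1\right) \left(-16\right) = 16$)
$H{\left(P,A \right)} = 19$ ($H{\left(P,A \right)} = 16 - -3 = 16 + 3 = 19$)
$H{\left(-31,-32 \right)} \left(-1236 + \left(\left(-235 + \frac{1}{-510}\right) + 373\right)\right) = 19 \left(-1236 + \left(\left(-235 + \frac{1}{-510}\right) + 373\right)\right) = 19 \left(-1236 + \left(\left(-235 - \frac{1}{510}\right) + 373\right)\right) = 19 \left(-1236 + \left(- \frac{119851}{510} + 373\right)\right) = 19 \left(-1236 + \frac{70379}{510}\right) = 19 \left(- \frac{559981}{510}\right) = - \frac{10639639}{510}$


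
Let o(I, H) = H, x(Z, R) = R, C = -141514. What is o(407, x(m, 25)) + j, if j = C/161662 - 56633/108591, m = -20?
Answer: 207176702615/8777519121 ≈ 23.603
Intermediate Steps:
j = -12261275410/8777519121 (j = -141514/161662 - 56633/108591 = -141514*1/161662 - 56633*1/108591 = -70757/80831 - 56633/108591 = -12261275410/8777519121 ≈ -1.3969)
o(407, x(m, 25)) + j = 25 - 12261275410/8777519121 = 207176702615/8777519121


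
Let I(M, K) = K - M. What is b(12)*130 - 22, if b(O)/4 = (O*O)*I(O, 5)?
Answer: -524182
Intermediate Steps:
b(O) = 4*O²*(5 - O) (b(O) = 4*((O*O)*(5 - O)) = 4*(O²*(5 - O)) = 4*O²*(5 - O))
b(12)*130 - 22 = (4*12²*(5 - 1*12))*130 - 22 = (4*144*(5 - 12))*130 - 22 = (4*144*(-7))*130 - 22 = -4032*130 - 22 = -524160 - 22 = -524182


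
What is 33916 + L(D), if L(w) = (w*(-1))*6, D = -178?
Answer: 34984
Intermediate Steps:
L(w) = -6*w (L(w) = -w*6 = -6*w)
33916 + L(D) = 33916 - 6*(-178) = 33916 + 1068 = 34984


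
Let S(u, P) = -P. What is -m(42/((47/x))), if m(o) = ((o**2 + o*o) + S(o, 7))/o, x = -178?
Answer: 15966527/50196 ≈ 318.08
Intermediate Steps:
m(o) = (-7 + 2*o**2)/o (m(o) = ((o**2 + o*o) - 1*7)/o = ((o**2 + o**2) - 7)/o = (2*o**2 - 7)/o = (-7 + 2*o**2)/o)
-m(42/((47/x))) = -(-7/(42/((47/(-178)))) + 2*(42/((47/(-178))))) = -(-7/(42/((47*(-1/178)))) + 2*(42/((47*(-1/178))))) = -(-7/(42/(-47/178)) + 2*(42/(-47/178))) = -(-7/(42*(-178/47)) + 2*(42*(-178/47))) = -(-7/(-7476/47) + 2*(-7476/47)) = -(-7*(-47/7476) - 14952/47) = -(47/1068 - 14952/47) = -1*(-15966527/50196) = 15966527/50196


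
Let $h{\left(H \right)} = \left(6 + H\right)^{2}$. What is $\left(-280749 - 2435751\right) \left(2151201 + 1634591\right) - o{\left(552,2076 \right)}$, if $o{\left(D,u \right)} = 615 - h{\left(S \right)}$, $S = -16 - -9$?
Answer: $-10284103968614$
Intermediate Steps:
$S = -7$ ($S = -16 + 9 = -7$)
$o{\left(D,u \right)} = 614$ ($o{\left(D,u \right)} = 615 - \left(6 - 7\right)^{2} = 615 - \left(-1\right)^{2} = 615 - 1 = 614$)
$\left(-280749 - 2435751\right) \left(2151201 + 1634591\right) - o{\left(552,2076 \right)} = \left(-280749 - 2435751\right) \left(2151201 + 1634591\right) - 614 = \left(-2716500\right) 3785792 - 614 = -10284103968000 - 614 = -10284103968614$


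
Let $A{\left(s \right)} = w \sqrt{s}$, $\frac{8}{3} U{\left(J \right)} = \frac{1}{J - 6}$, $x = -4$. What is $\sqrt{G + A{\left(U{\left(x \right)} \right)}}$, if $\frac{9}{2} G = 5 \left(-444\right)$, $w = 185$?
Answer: $\frac{\sqrt{-17760 + 333 i \sqrt{15}}}{6} \approx 0.80594 + 22.226 i$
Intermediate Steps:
$U{\left(J \right)} = \frac{3}{8 \left(-6 + J\right)}$ ($U{\left(J \right)} = \frac{3}{8 \left(J - 6\right)} = \frac{3}{8 \left(-6 + J\right)}$)
$G = - \frac{1480}{3}$ ($G = \frac{2 \cdot 5 \left(-444\right)}{9} = \frac{2}{9} \left(-2220\right) = - \frac{1480}{3} \approx -493.33$)
$A{\left(s \right)} = 185 \sqrt{s}$
$\sqrt{G + A{\left(U{\left(x \right)} \right)}} = \sqrt{- \frac{1480}{3} + 185 \sqrt{\frac{3}{8 \left(-6 - 4\right)}}} = \sqrt{- \frac{1480}{3} + 185 \sqrt{\frac{3}{8 \left(-10\right)}}} = \sqrt{- \frac{1480}{3} + 185 \sqrt{\frac{3}{8} \left(- \frac{1}{10}\right)}} = \sqrt{- \frac{1480}{3} + 185 \sqrt{- \frac{3}{80}}} = \sqrt{- \frac{1480}{3} + 185 \frac{i \sqrt{15}}{20}} = \sqrt{- \frac{1480}{3} + \frac{37 i \sqrt{15}}{4}}$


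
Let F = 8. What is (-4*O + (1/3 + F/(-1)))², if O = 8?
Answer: 14161/9 ≈ 1573.4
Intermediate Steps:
(-4*O + (1/3 + F/(-1)))² = (-4*8 + (1/3 + 8/(-1)))² = (-32 + (1*(⅓) + 8*(-1)))² = (-32 + (⅓ - 8))² = (-32 - 23/3)² = (-119/3)² = 14161/9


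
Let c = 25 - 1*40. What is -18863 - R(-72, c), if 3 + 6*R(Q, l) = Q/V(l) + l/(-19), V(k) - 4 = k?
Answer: -3942518/209 ≈ -18864.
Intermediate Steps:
V(k) = 4 + k
c = -15 (c = 25 - 40 = -15)
R(Q, l) = -½ - l/114 + Q/(6*(4 + l)) (R(Q, l) = -½ + (Q/(4 + l) + l/(-19))/6 = -½ + (Q/(4 + l) + l*(-1/19))/6 = -½ + (Q/(4 + l) - l/19)/6 = -½ + (-l/19 + Q/(4 + l))/6 = -½ + (-l/114 + Q/(6*(4 + l))) = -½ - l/114 + Q/(6*(4 + l)))
-18863 - R(-72, c) = -18863 - (19*(-72) - (4 - 15)*(57 - 15))/(114*(4 - 15)) = -18863 - (-1368 - 1*(-11)*42)/(114*(-11)) = -18863 - (-1)*(-1368 + 462)/(114*11) = -18863 - (-1)*(-906)/(114*11) = -18863 - 1*151/209 = -18863 - 151/209 = -3942518/209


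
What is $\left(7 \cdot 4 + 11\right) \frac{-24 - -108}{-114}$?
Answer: $- \frac{546}{19} \approx -28.737$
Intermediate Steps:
$\left(7 \cdot 4 + 11\right) \frac{-24 - -108}{-114} = \left(28 + 11\right) \left(-24 + 108\right) \left(- \frac{1}{114}\right) = 39 \cdot 84 \left(- \frac{1}{114}\right) = 39 \left(- \frac{14}{19}\right) = - \frac{546}{19}$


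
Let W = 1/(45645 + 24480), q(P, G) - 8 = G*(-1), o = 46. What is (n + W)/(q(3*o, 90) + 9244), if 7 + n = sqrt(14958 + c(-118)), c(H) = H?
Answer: -245437/321242625 + sqrt(3710)/4581 ≈ 0.012532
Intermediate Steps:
n = -7 + 2*sqrt(3710) (n = -7 + sqrt(14958 - 118) = -7 + sqrt(14840) = -7 + 2*sqrt(3710) ≈ 114.82)
q(P, G) = 8 - G (q(P, G) = 8 + G*(-1) = 8 - G)
W = 1/70125 ≈ 1.4260e-5
(n + W)/(q(3*o, 90) + 9244) = ((-7 + 2*sqrt(3710)) + 1/70125)/((8 - 1*90) + 9244) = (-490874/70125 + 2*sqrt(3710))/((8 - 90) + 9244) = (-490874/70125 + 2*sqrt(3710))/(-82 + 9244) = (-490874/70125 + 2*sqrt(3710))/9162 = (-490874/70125 + 2*sqrt(3710))*(1/9162) = -245437/321242625 + sqrt(3710)/4581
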